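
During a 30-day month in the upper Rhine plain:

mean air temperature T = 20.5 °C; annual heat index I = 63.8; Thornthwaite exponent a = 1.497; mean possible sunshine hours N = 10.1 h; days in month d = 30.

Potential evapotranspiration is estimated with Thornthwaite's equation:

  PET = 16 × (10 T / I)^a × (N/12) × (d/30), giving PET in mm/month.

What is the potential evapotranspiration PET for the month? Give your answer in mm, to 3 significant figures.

77.3 mm

10T/I = 10 × 20.5 / 63.8 = 3.2132
(10T/I)^a = 3.2132^1.497 = 5.7397
Uncorrected PET = 16 × 5.7397 = 91.835 mm
Correction = (N/12)(d/30) = (10.1/12)(30/30) = 0.8417
PET = 91.835 × 0.8417 = 77.298 mm/month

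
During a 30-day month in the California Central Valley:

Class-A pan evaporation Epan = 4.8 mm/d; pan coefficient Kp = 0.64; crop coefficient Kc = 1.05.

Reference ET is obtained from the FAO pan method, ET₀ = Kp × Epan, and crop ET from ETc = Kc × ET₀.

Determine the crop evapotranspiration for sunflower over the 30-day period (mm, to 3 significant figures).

ET₀ = 0.64 × 4.8 = 3.0720 mm/d
ETc = Kc × ET₀ = 1.05 × 3.0720 = 3.2256 mm/d
Over 30 days: 3.2256 × 30 = 96.768 mm

96.8 mm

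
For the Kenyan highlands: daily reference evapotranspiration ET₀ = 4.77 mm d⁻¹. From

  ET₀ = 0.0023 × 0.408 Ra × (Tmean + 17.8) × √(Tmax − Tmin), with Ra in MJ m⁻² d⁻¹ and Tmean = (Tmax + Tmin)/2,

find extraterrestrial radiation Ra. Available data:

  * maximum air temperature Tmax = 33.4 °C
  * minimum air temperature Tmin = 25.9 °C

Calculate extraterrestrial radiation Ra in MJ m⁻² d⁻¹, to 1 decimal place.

Tmean = (33.4+25.9)/2 = 29.65 °C; ΔT = 7.5
Ra = ET₀ / [0.0023 × 0.408 × (Tmean+17.8) × √ΔT]
   = 4.77 / (0.0023 × 0.408 × 47.45 × 2.7386) = 39.117 MJ m⁻² d⁻¹

39.1 MJ m⁻² d⁻¹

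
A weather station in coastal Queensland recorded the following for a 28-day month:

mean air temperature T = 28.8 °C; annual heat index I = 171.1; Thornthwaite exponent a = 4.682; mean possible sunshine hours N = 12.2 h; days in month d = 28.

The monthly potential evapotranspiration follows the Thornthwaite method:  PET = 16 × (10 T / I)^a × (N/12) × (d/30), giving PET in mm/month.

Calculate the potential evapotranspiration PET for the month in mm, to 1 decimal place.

173.8 mm

10T/I = 10 × 28.8 / 171.1 = 1.6832
(10T/I)^a = 1.6832^4.682 = 11.4490
Uncorrected PET = 16 × 11.4490 = 183.184 mm
Correction = (N/12)(d/30) = (12.2/12)(28/30) = 0.9489
PET = 183.184 × 0.9489 = 173.823 mm/month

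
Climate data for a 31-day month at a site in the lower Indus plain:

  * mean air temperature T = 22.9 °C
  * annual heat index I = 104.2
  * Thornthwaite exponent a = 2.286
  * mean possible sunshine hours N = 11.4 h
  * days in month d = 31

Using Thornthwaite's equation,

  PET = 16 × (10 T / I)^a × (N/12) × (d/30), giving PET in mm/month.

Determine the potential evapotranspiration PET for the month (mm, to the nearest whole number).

10T/I = 10 × 22.9 / 104.2 = 2.1977
(10T/I)^a = 2.1977^2.286 = 6.0498
Uncorrected PET = 16 × 6.0498 = 96.797 mm
Correction = (N/12)(d/30) = (11.4/12)(31/30) = 0.9817
PET = 96.797 × 0.9817 = 95.026 mm/month

95 mm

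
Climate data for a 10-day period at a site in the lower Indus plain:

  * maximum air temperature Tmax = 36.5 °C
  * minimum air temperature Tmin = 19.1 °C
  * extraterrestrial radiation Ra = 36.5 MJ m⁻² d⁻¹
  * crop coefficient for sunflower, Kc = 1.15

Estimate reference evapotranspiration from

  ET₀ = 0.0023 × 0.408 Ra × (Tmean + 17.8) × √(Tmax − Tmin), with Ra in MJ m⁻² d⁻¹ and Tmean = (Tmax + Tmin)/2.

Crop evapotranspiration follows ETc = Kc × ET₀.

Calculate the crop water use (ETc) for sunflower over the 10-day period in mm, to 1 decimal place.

Tmean = (36.5 + 19.1)/2 = 27.80 °C
0.408 Ra = 0.408 × 36.5 = 14.8920 mm/d equivalent
ET₀ = 0.0023 × 14.8920 × (27.80 + 17.8) × √17.4 = 0.0023 × 14.8920 × 45.60 × 4.1713 = 6.5150 mm/d
ETc = Kc × ET₀ = 1.15 × 6.5150 = 7.4923 mm/d
Over 10 days: 7.4923 × 10 = 74.923 mm

74.9 mm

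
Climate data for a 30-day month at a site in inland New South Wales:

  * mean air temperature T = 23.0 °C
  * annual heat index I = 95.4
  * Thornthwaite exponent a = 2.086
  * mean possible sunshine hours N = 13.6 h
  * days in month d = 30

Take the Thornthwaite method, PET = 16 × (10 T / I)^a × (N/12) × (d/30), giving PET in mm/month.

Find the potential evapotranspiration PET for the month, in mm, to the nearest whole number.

10T/I = 10 × 23.0 / 95.4 = 2.4109
(10T/I)^a = 2.4109^2.086 = 6.2694
Uncorrected PET = 16 × 6.2694 = 100.310 mm
Correction = (N/12)(d/30) = (13.6/12)(30/30) = 1.1333
PET = 100.310 × 1.1333 = 113.681 mm/month

114 mm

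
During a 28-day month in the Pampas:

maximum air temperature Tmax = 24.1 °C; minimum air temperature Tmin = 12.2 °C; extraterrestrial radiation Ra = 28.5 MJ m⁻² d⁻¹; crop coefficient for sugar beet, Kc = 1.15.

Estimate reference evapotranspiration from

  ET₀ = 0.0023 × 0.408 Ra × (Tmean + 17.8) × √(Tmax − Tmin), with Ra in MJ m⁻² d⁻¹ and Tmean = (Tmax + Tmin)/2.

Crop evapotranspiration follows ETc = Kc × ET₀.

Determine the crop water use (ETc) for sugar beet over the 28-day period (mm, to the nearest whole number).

Tmean = (24.1 + 12.2)/2 = 18.15 °C
0.408 Ra = 0.408 × 28.5 = 11.6280 mm/d equivalent
ET₀ = 0.0023 × 11.6280 × (18.15 + 17.8) × √11.9 = 0.0023 × 11.6280 × 35.95 × 3.4496 = 3.3167 mm/d
ETc = Kc × ET₀ = 1.15 × 3.3167 = 3.8142 mm/d
Over 28 days: 3.8142 × 28 = 106.798 mm

107 mm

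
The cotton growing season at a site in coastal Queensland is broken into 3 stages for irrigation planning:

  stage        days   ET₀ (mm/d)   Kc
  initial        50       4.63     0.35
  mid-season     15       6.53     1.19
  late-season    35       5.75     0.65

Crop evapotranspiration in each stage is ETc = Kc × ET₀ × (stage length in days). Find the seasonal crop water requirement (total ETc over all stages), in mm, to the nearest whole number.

328 mm

initial: 0.35 × 4.63 × 50 = 81.03 mm
mid-season: 1.19 × 6.53 × 15 = 116.56 mm
late-season: 0.65 × 5.75 × 35 = 130.81 mm
Seasonal total = 328.40 mm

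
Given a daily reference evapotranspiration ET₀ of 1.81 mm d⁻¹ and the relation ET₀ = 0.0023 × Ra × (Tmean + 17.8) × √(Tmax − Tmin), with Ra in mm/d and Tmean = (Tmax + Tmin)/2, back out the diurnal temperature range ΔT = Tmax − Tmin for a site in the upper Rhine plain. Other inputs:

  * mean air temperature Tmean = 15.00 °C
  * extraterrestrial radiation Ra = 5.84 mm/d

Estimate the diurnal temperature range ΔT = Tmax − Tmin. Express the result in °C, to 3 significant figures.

16.9 °C

√ΔT = ET₀ / [0.0023 × Ra × (Tmean+17.8)] = 1.81 / (0.0023 × 5.84 × 32.80) = 4.1083
ΔT = 4.1083² = 16.878 °C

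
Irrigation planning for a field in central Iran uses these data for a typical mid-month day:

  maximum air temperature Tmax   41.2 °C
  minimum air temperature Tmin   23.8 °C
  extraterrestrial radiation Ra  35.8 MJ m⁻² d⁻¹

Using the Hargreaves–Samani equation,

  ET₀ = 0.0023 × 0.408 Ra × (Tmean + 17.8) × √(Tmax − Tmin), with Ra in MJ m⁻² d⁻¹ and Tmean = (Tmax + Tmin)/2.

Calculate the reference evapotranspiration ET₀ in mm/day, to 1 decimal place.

7.0 mm/day

Tmean = (41.2 + 23.8)/2 = 32.50 °C
0.408 Ra = 0.408 × 35.8 = 14.6064 mm/d equivalent
ET₀ = 0.0023 × 14.6064 × (32.50 + 17.8) × √17.4 = 0.0023 × 14.6064 × 50.30 × 4.1713 = 7.0487 mm/d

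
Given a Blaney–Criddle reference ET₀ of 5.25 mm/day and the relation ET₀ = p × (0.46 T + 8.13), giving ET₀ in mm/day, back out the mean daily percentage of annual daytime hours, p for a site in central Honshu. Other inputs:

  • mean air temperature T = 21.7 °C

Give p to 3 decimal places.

0.290

p = ET₀ / (0.46 T + 8.13) = 5.25 / (0.46 × 21.7 + 8.13) = 5.25 / 18.112 = 0.2899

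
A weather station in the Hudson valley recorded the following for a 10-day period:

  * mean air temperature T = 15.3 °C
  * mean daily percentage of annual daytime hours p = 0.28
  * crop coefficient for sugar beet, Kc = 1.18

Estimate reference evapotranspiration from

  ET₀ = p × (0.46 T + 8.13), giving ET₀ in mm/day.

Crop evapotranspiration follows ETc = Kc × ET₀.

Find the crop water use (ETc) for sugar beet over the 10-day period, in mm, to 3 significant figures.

ET₀ = 0.28 × (0.46 × 15.3 + 8.13) = 0.28 × 15.168 = 4.2470 mm/d
ETc = Kc × ET₀ = 1.18 × 4.2470 = 5.0115 mm/d
Over 10 days: 5.0115 × 10 = 50.115 mm

50.1 mm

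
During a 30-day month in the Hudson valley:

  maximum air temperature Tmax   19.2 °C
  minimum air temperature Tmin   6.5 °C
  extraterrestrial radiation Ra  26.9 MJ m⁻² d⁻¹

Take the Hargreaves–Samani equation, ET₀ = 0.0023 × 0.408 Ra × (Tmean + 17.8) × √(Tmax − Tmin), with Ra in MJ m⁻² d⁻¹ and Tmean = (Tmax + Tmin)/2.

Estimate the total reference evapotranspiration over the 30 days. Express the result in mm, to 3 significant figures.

82.7 mm

Tmean = (19.2 + 6.5)/2 = 12.85 °C
0.408 Ra = 0.408 × 26.9 = 10.9752 mm/d equivalent
ET₀ = 0.0023 × 10.9752 × (12.85 + 17.8) × √12.7 = 0.0023 × 10.9752 × 30.65 × 3.5637 = 2.7572 mm/d
Over 30 days: 2.7572 × 30 = 82.716 mm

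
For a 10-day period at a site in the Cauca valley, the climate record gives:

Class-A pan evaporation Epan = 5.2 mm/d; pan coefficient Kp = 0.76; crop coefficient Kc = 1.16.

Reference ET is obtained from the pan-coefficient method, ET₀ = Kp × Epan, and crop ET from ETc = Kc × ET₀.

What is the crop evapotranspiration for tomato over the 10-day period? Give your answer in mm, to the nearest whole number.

46 mm

ET₀ = 0.76 × 5.2 = 3.9520 mm/d
ETc = Kc × ET₀ = 1.16 × 3.9520 = 4.5843 mm/d
Over 10 days: 4.5843 × 10 = 45.843 mm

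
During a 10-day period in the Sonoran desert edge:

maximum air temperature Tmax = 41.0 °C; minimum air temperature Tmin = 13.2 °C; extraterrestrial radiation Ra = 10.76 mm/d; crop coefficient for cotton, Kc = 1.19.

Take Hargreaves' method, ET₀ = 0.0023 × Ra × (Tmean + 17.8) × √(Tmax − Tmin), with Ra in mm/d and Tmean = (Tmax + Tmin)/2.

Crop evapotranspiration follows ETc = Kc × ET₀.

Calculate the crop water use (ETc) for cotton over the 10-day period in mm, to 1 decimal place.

69.7 mm

Tmean = (41.0 + 13.2)/2 = 27.10 °C
ET₀ = 0.0023 × 10.76 × (27.10 + 17.8) × √27.8 = 0.0023 × 10.76 × 44.90 × 5.2726 = 5.8588 mm/d
ETc = Kc × ET₀ = 1.19 × 5.8588 = 6.9720 mm/d
Over 10 days: 6.9720 × 10 = 69.720 mm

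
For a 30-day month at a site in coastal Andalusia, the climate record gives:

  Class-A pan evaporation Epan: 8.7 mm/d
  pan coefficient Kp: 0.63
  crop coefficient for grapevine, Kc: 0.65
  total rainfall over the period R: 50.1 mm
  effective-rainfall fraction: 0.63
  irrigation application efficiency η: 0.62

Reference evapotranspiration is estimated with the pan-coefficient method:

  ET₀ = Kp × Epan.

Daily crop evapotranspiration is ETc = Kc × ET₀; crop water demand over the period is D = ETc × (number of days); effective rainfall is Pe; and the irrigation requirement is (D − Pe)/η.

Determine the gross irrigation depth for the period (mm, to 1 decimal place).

121.5 mm

ET₀ = 0.63 × 8.7 = 5.4810 mm/d
ETc = Kc × ET₀ = 0.65 × 5.4810 = 3.5627 mm/d
Crop demand D = ETc × 30 d = 3.5627 × 30 = 106.881 mm
Pe = 0.63 × 50.1 = 31.563 mm
D − Pe = 106.881 − 31.563 = 75.318 mm
Gross irrigation = 75.318 / 0.62 = 121.481 mm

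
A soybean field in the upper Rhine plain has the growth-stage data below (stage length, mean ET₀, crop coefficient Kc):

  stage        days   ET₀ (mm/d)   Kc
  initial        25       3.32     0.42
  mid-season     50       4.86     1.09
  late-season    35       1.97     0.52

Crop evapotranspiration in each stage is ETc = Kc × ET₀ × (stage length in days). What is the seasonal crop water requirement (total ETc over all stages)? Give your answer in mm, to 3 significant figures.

336 mm

initial: 0.42 × 3.32 × 25 = 34.86 mm
mid-season: 1.09 × 4.86 × 50 = 264.87 mm
late-season: 0.52 × 1.97 × 35 = 35.85 mm
Seasonal total = 335.58 mm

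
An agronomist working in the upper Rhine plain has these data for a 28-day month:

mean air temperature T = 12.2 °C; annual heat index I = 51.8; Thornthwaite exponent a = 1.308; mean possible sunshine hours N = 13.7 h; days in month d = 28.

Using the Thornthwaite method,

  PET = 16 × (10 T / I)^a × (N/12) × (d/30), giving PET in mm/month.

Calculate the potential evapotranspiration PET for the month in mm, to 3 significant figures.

10T/I = 10 × 12.2 / 51.8 = 2.3552
(10T/I)^a = 2.3552^1.308 = 3.0663
Uncorrected PET = 16 × 3.0663 = 49.061 mm
Correction = (N/12)(d/30) = (13.7/12)(28/30) = 1.0656
PET = 49.061 × 1.0656 = 52.279 mm/month

52.3 mm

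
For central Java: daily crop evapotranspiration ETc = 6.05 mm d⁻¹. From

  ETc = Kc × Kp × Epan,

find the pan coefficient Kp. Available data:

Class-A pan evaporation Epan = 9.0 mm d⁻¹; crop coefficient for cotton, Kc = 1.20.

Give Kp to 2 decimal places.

0.56

ETc = Kc × Kp × Epan  ⇒  Kp = ETc / (Kc × Epan)
Kp = 6.05 / (1.20 × 9.0) = 6.05 / 10.800 = 0.5602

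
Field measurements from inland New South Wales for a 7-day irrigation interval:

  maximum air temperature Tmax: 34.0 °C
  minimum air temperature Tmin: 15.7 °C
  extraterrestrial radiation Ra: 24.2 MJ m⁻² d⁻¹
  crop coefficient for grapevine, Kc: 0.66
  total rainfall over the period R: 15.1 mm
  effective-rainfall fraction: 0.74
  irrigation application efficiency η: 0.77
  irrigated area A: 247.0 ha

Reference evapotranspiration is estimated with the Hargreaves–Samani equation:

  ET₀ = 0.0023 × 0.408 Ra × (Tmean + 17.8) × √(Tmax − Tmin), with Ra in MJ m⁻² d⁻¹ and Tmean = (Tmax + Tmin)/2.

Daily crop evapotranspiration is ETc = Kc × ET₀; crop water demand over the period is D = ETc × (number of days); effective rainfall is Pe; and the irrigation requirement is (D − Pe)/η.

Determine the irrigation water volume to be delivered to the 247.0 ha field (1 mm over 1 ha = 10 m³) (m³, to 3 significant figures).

25600 m³

Tmean = (34.0 + 15.7)/2 = 24.85 °C
0.408 Ra = 0.408 × 24.2 = 9.8736 mm/d equivalent
ET₀ = 0.0023 × 9.8736 × (24.85 + 17.8) × √18.3 = 0.0023 × 9.8736 × 42.65 × 4.2778 = 4.1433 mm/d
ETc = Kc × ET₀ = 0.66 × 4.1433 = 2.7346 mm/d
Crop demand D = ETc × 7 d = 2.7346 × 7 = 19.142 mm
Pe = 0.74 × 15.1 = 11.174 mm
D − Pe = 19.142 − 11.174 = 7.968 mm
Gross irrigation = 7.968 / 0.77 = 10.348 mm
Volume = 10.348 mm × 247.0 ha × 10 = 25559.6 m³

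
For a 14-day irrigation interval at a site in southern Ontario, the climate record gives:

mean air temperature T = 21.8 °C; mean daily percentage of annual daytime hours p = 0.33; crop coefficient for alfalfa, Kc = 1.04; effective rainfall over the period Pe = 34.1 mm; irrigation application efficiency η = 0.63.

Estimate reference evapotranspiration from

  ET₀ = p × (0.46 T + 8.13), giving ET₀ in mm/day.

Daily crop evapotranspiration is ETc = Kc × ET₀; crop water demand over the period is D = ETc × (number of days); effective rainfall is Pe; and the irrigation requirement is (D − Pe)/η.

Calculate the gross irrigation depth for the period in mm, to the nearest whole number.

84 mm

ET₀ = 0.33 × (0.46 × 21.8 + 8.13) = 0.33 × 18.158 = 5.9921 mm/d
ETc = Kc × ET₀ = 1.04 × 5.9921 = 6.2318 mm/d
Crop demand D = ETc × 14 d = 6.2318 × 14 = 87.245 mm
D − Pe = 87.245 − 34.1 = 53.145 mm
Gross irrigation = 53.145 / 0.63 = 84.357 mm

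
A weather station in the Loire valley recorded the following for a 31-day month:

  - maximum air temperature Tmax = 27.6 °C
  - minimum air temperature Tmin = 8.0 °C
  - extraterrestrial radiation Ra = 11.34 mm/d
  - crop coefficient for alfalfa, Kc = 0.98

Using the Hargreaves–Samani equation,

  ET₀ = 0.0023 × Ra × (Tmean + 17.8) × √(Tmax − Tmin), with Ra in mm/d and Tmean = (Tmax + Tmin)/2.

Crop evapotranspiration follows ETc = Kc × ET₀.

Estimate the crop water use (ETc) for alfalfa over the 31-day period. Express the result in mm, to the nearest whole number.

Tmean = (27.6 + 8.0)/2 = 17.80 °C
ET₀ = 0.0023 × 11.34 × (17.80 + 17.8) × √19.6 = 0.0023 × 11.34 × 35.60 × 4.4272 = 4.1107 mm/d
ETc = Kc × ET₀ = 0.98 × 4.1107 = 4.0285 mm/d
Over 31 days: 4.0285 × 31 = 124.884 mm

125 mm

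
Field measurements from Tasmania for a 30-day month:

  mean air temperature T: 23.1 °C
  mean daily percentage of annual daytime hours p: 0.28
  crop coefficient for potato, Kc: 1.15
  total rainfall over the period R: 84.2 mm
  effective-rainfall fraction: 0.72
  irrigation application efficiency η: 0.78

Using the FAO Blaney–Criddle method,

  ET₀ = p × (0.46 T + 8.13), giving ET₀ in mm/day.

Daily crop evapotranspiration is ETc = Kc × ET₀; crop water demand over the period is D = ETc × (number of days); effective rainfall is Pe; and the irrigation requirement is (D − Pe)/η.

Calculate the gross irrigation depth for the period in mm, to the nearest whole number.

155 mm

ET₀ = 0.28 × (0.46 × 23.1 + 8.13) = 0.28 × 18.756 = 5.2517 mm/d
ETc = Kc × ET₀ = 1.15 × 5.2517 = 6.0395 mm/d
Crop demand D = ETc × 30 d = 6.0395 × 30 = 181.185 mm
Pe = 0.72 × 84.2 = 60.624 mm
D − Pe = 181.185 − 60.624 = 120.561 mm
Gross irrigation = 120.561 / 0.78 = 154.565 mm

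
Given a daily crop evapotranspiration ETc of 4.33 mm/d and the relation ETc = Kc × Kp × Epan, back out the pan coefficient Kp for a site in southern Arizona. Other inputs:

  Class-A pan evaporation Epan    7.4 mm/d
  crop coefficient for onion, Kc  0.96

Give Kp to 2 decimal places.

0.61

ETc = Kc × Kp × Epan  ⇒  Kp = ETc / (Kc × Epan)
Kp = 4.33 / (0.96 × 7.4) = 4.33 / 7.104 = 0.6095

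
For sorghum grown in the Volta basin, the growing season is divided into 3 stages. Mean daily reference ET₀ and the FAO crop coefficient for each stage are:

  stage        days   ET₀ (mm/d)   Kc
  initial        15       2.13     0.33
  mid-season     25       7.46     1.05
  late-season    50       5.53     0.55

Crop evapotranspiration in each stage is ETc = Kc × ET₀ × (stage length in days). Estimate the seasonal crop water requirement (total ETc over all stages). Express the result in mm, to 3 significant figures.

initial: 0.33 × 2.13 × 15 = 10.54 mm
mid-season: 1.05 × 7.46 × 25 = 195.83 mm
late-season: 0.55 × 5.53 × 50 = 152.08 mm
Seasonal total = 358.45 mm

358 mm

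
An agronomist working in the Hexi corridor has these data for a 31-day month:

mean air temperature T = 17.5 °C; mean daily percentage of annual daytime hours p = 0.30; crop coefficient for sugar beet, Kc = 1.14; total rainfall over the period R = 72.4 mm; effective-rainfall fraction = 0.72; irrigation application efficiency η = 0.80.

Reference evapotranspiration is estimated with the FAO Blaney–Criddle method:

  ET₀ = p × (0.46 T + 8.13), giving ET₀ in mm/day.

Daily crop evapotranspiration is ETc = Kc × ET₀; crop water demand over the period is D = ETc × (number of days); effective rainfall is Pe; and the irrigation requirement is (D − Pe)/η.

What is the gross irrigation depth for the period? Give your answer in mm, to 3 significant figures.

ET₀ = 0.30 × (0.46 × 17.5 + 8.13) = 0.30 × 16.180 = 4.8540 mm/d
ETc = Kc × ET₀ = 1.14 × 4.8540 = 5.5336 mm/d
Crop demand D = ETc × 31 d = 5.5336 × 31 = 171.542 mm
Pe = 0.72 × 72.4 = 52.128 mm
D − Pe = 171.542 − 52.128 = 119.414 mm
Gross irrigation = 119.414 / 0.80 = 149.268 mm

149 mm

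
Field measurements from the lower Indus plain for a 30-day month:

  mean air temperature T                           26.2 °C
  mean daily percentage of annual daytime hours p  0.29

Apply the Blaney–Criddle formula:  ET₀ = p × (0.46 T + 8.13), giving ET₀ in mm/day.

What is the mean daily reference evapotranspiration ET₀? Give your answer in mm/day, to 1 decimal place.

ET₀ = 0.29 × (0.46 × 26.2 + 8.13) = 0.29 × 20.182 = 5.8528 mm/d

5.9 mm/day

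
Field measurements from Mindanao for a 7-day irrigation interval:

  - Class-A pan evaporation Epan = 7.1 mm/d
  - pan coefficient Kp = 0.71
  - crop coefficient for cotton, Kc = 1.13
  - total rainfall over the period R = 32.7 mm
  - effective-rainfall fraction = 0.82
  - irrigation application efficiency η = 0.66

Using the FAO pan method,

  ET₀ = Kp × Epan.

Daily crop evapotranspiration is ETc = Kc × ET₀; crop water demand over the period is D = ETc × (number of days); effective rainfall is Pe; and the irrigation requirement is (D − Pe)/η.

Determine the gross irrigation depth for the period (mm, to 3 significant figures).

ET₀ = 0.71 × 7.1 = 5.0410 mm/d
ETc = Kc × ET₀ = 1.13 × 5.0410 = 5.6963 mm/d
Crop demand D = ETc × 7 d = 5.6963 × 7 = 39.874 mm
Pe = 0.82 × 32.7 = 26.814 mm
D − Pe = 39.874 − 26.814 = 13.060 mm
Gross irrigation = 13.060 / 0.66 = 19.788 mm

19.8 mm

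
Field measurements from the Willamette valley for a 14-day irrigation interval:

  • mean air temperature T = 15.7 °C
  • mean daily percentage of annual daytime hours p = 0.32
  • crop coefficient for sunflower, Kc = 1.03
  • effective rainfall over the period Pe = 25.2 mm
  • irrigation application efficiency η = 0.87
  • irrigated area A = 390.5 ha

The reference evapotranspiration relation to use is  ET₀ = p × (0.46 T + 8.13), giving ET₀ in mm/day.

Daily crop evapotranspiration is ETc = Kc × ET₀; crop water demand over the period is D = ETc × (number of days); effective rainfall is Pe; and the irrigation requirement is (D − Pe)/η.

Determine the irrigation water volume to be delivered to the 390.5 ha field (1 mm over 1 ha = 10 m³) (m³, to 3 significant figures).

ET₀ = 0.32 × (0.46 × 15.7 + 8.13) = 0.32 × 15.352 = 4.9126 mm/d
ETc = Kc × ET₀ = 1.03 × 4.9126 = 5.0600 mm/d
Crop demand D = ETc × 14 d = 5.0600 × 14 = 70.840 mm
D − Pe = 70.840 − 25.2 = 45.640 mm
Gross irrigation = 45.640 / 0.87 = 52.460 mm
Volume = 52.460 mm × 390.5 ha × 10 = 204856.3 m³

205000 m³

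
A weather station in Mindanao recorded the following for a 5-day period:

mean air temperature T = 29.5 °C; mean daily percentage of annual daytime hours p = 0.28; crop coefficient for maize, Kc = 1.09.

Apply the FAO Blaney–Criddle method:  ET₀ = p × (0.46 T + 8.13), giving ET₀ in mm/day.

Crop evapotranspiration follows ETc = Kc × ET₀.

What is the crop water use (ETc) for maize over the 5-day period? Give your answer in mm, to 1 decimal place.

ET₀ = 0.28 × (0.46 × 29.5 + 8.13) = 0.28 × 21.700 = 6.0760 mm/d
ETc = Kc × ET₀ = 1.09 × 6.0760 = 6.6228 mm/d
Over 5 days: 6.6228 × 5 = 33.114 mm

33.1 mm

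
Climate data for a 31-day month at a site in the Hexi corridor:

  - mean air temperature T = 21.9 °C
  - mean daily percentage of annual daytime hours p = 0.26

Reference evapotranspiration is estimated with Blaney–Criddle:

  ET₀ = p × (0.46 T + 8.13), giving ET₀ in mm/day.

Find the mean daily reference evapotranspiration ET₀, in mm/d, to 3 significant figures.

4.73 mm/d

ET₀ = 0.26 × (0.46 × 21.9 + 8.13) = 0.26 × 18.204 = 4.7330 mm/d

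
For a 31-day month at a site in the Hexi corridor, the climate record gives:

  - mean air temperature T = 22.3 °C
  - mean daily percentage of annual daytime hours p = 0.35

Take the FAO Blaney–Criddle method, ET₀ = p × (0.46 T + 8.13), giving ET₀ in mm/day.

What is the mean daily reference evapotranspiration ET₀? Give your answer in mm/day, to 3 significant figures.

6.44 mm/day

ET₀ = 0.35 × (0.46 × 22.3 + 8.13) = 0.35 × 18.388 = 6.4358 mm/d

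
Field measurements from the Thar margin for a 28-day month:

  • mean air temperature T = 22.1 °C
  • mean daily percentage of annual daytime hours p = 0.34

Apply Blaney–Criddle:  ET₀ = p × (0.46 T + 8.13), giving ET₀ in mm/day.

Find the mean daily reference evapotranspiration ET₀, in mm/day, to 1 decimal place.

ET₀ = 0.34 × (0.46 × 22.1 + 8.13) = 0.34 × 18.296 = 6.2206 mm/d

6.2 mm/day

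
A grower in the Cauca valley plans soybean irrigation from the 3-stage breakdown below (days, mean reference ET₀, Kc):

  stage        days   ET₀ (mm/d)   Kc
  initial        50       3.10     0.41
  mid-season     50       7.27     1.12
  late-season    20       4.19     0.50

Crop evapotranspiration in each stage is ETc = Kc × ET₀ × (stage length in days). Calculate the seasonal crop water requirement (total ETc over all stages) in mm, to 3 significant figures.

513 mm

initial: 0.41 × 3.10 × 50 = 63.55 mm
mid-season: 1.12 × 7.27 × 50 = 407.12 mm
late-season: 0.50 × 4.19 × 20 = 41.90 mm
Seasonal total = 512.57 mm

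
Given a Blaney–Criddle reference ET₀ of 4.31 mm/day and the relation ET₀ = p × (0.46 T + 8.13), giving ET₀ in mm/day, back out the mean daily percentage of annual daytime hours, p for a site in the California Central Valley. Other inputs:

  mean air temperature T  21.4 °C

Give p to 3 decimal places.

p = ET₀ / (0.46 T + 8.13) = 4.31 / (0.46 × 21.4 + 8.13) = 4.31 / 17.974 = 0.2398

0.240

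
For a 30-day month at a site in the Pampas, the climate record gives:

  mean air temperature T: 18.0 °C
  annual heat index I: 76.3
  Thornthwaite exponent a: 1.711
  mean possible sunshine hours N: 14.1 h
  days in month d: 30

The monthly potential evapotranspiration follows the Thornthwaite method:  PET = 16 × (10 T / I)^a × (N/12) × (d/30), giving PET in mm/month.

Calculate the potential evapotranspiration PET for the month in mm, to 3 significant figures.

81.6 mm

10T/I = 10 × 18.0 / 76.3 = 2.3591
(10T/I)^a = 2.3591^1.711 = 4.3428
Uncorrected PET = 16 × 4.3428 = 69.485 mm
Correction = (N/12)(d/30) = (14.1/12)(30/30) = 1.1750
PET = 69.485 × 1.1750 = 81.645 mm/month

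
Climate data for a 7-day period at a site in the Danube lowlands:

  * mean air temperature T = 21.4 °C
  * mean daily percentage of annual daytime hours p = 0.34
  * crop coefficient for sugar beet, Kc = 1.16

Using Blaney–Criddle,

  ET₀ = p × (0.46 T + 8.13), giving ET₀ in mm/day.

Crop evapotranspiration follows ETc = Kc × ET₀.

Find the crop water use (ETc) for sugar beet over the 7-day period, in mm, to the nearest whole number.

ET₀ = 0.34 × (0.46 × 21.4 + 8.13) = 0.34 × 17.974 = 6.1112 mm/d
ETc = Kc × ET₀ = 1.16 × 6.1112 = 7.0890 mm/d
Over 7 days: 7.0890 × 7 = 49.623 mm

50 mm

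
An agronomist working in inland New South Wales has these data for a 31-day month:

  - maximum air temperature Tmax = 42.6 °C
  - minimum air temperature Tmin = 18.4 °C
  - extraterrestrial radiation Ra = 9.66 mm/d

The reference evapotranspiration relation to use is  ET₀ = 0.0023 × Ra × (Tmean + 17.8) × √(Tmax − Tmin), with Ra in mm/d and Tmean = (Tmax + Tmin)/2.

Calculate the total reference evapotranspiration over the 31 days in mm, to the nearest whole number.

Tmean = (42.6 + 18.4)/2 = 30.50 °C
ET₀ = 0.0023 × 9.66 × (30.50 + 17.8) × √24.2 = 0.0023 × 9.66 × 48.30 × 4.9193 = 5.2790 mm/d
Over 31 days: 5.2790 × 31 = 163.649 mm

164 mm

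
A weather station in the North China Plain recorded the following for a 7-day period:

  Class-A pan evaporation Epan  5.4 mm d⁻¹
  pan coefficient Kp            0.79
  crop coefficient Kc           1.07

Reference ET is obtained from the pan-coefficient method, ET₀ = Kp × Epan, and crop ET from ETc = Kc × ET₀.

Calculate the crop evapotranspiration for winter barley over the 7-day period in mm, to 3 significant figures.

32.0 mm

ET₀ = 0.79 × 5.4 = 4.2660 mm/d
ETc = Kc × ET₀ = 1.07 × 4.2660 = 4.5646 mm/d
Over 7 days: 4.5646 × 7 = 31.952 mm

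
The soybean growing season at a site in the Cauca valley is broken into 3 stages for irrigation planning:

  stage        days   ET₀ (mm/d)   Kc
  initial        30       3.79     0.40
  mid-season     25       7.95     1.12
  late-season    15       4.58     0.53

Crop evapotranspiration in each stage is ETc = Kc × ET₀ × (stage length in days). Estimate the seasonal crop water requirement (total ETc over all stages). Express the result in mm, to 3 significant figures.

initial: 0.40 × 3.79 × 30 = 45.48 mm
mid-season: 1.12 × 7.95 × 25 = 222.60 mm
late-season: 0.53 × 4.58 × 15 = 36.41 mm
Seasonal total = 304.49 mm

304 mm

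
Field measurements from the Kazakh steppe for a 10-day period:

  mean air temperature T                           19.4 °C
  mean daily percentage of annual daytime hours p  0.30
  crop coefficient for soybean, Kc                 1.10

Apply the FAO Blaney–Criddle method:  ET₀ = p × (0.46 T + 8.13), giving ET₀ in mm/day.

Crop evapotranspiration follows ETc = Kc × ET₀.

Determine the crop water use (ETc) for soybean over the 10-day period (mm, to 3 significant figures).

56.3 mm

ET₀ = 0.30 × (0.46 × 19.4 + 8.13) = 0.30 × 17.054 = 5.1162 mm/d
ETc = Kc × ET₀ = 1.10 × 5.1162 = 5.6278 mm/d
Over 10 days: 5.6278 × 10 = 56.278 mm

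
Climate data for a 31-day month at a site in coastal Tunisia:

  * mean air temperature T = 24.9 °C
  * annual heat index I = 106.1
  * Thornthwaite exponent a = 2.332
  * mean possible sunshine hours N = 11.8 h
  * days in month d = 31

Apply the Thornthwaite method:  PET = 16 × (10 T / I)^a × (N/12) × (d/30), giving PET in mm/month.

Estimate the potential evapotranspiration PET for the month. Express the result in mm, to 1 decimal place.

10T/I = 10 × 24.9 / 106.1 = 2.3468
(10T/I)^a = 2.3468^2.332 = 7.3106
Uncorrected PET = 16 × 7.3106 = 116.970 mm
Correction = (N/12)(d/30) = (11.8/12)(31/30) = 1.0161
PET = 116.970 × 1.0161 = 118.853 mm/month

118.9 mm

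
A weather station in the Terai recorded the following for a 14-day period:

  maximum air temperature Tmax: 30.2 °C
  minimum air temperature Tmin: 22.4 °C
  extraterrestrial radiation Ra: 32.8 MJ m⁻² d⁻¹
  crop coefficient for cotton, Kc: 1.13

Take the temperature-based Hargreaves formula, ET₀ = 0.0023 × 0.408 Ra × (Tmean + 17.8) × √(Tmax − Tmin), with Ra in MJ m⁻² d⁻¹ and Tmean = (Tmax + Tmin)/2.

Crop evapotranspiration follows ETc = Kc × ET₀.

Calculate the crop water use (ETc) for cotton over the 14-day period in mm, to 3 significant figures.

60.0 mm

Tmean = (30.2 + 22.4)/2 = 26.30 °C
0.408 Ra = 0.408 × 32.8 = 13.3824 mm/d equivalent
ET₀ = 0.0023 × 13.3824 × (26.30 + 17.8) × √7.8 = 0.0023 × 13.3824 × 44.10 × 2.7928 = 3.7909 mm/d
ETc = Kc × ET₀ = 1.13 × 3.7909 = 4.2837 mm/d
Over 14 days: 4.2837 × 14 = 59.972 mm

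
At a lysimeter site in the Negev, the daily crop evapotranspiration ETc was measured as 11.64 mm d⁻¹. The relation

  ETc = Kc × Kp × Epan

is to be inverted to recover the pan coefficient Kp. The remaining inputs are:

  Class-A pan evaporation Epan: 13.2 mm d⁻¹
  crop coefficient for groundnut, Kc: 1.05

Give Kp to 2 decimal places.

0.84

ETc = Kc × Kp × Epan  ⇒  Kp = ETc / (Kc × Epan)
Kp = 11.64 / (1.05 × 13.2) = 11.64 / 13.860 = 0.8398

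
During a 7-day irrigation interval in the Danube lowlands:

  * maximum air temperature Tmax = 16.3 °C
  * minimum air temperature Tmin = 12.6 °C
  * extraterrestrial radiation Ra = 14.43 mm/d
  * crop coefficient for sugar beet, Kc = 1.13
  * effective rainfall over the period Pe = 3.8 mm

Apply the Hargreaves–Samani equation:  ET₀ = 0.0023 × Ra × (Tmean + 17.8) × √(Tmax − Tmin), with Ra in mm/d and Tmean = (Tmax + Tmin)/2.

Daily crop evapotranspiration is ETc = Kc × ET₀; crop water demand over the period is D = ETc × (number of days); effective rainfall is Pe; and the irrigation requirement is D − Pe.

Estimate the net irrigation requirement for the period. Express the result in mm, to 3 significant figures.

12.5 mm

Tmean = (16.3 + 12.6)/2 = 14.45 °C
ET₀ = 0.0023 × 14.43 × (14.45 + 17.8) × √3.7 = 0.0023 × 14.43 × 32.25 × 1.9235 = 2.0588 mm/d
ETc = Kc × ET₀ = 1.13 × 2.0588 = 2.3264 mm/d
Crop demand D = ETc × 7 d = 2.3264 × 7 = 16.285 mm
D − Pe = 16.285 − 3.8 = 12.485 mm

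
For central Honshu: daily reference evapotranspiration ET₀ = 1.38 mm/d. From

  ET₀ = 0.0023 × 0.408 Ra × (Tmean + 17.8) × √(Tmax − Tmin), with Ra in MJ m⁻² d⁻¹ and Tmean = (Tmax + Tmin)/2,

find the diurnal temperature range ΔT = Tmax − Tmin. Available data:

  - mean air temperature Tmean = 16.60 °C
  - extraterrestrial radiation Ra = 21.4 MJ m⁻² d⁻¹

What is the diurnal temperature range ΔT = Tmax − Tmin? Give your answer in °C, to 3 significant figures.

√ΔT = ET₀ / [0.0023 × 0.408 × Ra × (Tmean+17.8)] = 1.38 / (0.0023 × 8.7312 × 34.40) = 1.9976
ΔT = 1.9976² = 3.990 °C

3.99 °C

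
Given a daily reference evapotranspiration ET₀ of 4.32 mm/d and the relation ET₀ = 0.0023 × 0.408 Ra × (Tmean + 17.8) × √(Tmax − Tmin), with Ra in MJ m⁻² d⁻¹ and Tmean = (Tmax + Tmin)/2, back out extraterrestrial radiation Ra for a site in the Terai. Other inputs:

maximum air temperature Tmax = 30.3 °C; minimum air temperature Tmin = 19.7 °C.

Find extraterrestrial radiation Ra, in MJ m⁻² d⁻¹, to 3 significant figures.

33.0 MJ m⁻² d⁻¹

Tmean = (30.3+19.7)/2 = 25.00 °C; ΔT = 10.6
Ra = ET₀ / [0.0023 × 0.408 × (Tmean+17.8) × √ΔT]
   = 4.32 / (0.0023 × 0.408 × 42.80 × 3.2558) = 33.037 MJ m⁻² d⁻¹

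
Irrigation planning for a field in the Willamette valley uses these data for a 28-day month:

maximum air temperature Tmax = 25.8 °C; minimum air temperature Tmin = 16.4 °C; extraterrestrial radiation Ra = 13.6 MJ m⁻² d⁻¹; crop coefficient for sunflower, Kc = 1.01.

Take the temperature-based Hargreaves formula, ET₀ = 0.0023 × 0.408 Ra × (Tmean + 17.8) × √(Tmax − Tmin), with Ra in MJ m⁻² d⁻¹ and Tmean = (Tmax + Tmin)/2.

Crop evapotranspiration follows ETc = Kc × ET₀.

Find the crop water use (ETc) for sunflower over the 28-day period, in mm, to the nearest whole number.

43 mm

Tmean = (25.8 + 16.4)/2 = 21.10 °C
0.408 Ra = 0.408 × 13.6 = 5.5488 mm/d equivalent
ET₀ = 0.0023 × 5.5488 × (21.10 + 17.8) × √9.4 = 0.0023 × 5.5488 × 38.90 × 3.0659 = 1.5221 mm/d
ETc = Kc × ET₀ = 1.01 × 1.5221 = 1.5373 mm/d
Over 28 days: 1.5373 × 28 = 43.044 mm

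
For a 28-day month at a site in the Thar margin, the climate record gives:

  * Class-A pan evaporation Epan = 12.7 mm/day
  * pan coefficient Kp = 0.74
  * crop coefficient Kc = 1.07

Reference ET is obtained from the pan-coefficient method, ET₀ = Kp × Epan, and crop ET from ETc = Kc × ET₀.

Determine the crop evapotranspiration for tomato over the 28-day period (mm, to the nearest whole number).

ET₀ = 0.74 × 12.7 = 9.3980 mm/d
ETc = Kc × ET₀ = 1.07 × 9.3980 = 10.0559 mm/d
Over 28 days: 10.0559 × 28 = 281.565 mm

282 mm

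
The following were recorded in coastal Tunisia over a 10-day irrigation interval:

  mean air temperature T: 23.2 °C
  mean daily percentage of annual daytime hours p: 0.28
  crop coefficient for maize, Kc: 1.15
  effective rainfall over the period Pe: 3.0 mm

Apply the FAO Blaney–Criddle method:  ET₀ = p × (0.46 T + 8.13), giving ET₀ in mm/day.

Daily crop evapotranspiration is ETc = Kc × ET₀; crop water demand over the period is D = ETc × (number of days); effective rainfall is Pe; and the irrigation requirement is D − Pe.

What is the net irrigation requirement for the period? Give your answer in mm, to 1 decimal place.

57.5 mm

ET₀ = 0.28 × (0.46 × 23.2 + 8.13) = 0.28 × 18.802 = 5.2646 mm/d
ETc = Kc × ET₀ = 1.15 × 5.2646 = 6.0543 mm/d
Crop demand D = ETc × 10 d = 6.0543 × 10 = 60.543 mm
D − Pe = 60.543 − 3.0 = 57.543 mm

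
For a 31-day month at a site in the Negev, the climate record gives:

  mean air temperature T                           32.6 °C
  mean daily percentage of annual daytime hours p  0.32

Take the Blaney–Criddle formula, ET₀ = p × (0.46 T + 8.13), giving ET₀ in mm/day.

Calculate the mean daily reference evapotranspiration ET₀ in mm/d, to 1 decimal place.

7.4 mm/d

ET₀ = 0.32 × (0.46 × 32.6 + 8.13) = 0.32 × 23.126 = 7.4003 mm/d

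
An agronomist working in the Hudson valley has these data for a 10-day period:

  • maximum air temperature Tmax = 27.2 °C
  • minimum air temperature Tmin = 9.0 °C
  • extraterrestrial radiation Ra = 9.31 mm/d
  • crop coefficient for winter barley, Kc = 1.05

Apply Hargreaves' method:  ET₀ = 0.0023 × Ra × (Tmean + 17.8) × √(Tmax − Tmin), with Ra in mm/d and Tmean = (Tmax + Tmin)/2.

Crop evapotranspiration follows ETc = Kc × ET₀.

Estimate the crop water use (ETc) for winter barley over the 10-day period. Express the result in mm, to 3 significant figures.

34.4 mm

Tmean = (27.2 + 9.0)/2 = 18.10 °C
ET₀ = 0.0023 × 9.31 × (18.10 + 17.8) × √18.2 = 0.0023 × 9.31 × 35.90 × 4.2661 = 3.2795 mm/d
ETc = Kc × ET₀ = 1.05 × 3.2795 = 3.4435 mm/d
Over 10 days: 3.4435 × 10 = 34.435 mm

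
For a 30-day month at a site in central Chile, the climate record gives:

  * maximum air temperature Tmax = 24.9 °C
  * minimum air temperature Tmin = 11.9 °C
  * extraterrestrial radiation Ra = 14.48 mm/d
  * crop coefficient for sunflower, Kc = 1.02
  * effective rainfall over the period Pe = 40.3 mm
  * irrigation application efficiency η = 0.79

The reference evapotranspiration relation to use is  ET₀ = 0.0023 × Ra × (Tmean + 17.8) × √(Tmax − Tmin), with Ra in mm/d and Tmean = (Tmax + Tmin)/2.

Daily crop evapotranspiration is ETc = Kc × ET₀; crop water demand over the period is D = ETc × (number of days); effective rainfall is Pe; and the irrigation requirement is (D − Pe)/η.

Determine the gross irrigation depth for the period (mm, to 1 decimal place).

117.4 mm

Tmean = (24.9 + 11.9)/2 = 18.40 °C
ET₀ = 0.0023 × 14.48 × (18.40 + 17.8) × √13.0 = 0.0023 × 14.48 × 36.20 × 3.6056 = 4.3469 mm/d
ETc = Kc × ET₀ = 1.02 × 4.3469 = 4.4338 mm/d
Crop demand D = ETc × 30 d = 4.4338 × 30 = 133.014 mm
D − Pe = 133.014 − 40.3 = 92.714 mm
Gross irrigation = 92.714 / 0.79 = 117.359 mm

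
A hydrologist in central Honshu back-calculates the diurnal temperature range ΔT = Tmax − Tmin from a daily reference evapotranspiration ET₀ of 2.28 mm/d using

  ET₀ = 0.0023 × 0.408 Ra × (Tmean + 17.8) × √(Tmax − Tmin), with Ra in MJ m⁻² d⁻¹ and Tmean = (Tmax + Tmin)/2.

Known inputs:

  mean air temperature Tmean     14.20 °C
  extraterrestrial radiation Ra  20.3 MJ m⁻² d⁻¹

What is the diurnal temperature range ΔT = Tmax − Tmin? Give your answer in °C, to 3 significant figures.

14.0 °C

√ΔT = ET₀ / [0.0023 × 0.408 × Ra × (Tmean+17.8)] = 2.28 / (0.0023 × 8.2824 × 32.00) = 3.7403
ΔT = 3.7403² = 13.990 °C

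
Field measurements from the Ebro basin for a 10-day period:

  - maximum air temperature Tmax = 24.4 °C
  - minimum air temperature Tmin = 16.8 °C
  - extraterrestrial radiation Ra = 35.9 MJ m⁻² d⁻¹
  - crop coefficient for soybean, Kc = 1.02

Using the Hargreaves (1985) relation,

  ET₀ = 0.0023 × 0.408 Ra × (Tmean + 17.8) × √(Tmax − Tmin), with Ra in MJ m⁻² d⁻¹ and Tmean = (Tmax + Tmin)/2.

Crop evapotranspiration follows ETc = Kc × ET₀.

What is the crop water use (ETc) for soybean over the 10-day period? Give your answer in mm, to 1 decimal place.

36.4 mm

Tmean = (24.4 + 16.8)/2 = 20.60 °C
0.408 Ra = 0.408 × 35.9 = 14.6472 mm/d equivalent
ET₀ = 0.0023 × 14.6472 × (20.60 + 17.8) × √7.6 = 0.0023 × 14.6472 × 38.40 × 2.7568 = 3.5663 mm/d
ETc = Kc × ET₀ = 1.02 × 3.5663 = 3.6376 mm/d
Over 10 days: 3.6376 × 10 = 36.376 mm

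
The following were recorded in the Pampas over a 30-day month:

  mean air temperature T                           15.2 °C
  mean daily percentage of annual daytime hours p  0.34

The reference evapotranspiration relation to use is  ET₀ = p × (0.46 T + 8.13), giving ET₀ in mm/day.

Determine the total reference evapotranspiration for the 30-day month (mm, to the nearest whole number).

154 mm

ET₀ = 0.34 × (0.46 × 15.2 + 8.13) = 0.34 × 15.122 = 5.1415 mm/d
Monthly total = 5.1415 × 30 = 154.245 mm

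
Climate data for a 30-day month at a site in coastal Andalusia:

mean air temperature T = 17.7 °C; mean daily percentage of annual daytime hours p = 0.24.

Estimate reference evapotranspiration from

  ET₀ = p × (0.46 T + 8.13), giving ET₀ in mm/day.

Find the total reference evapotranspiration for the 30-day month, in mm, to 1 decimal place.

117.2 mm

ET₀ = 0.24 × (0.46 × 17.7 + 8.13) = 0.24 × 16.272 = 3.9053 mm/d
Monthly total = 3.9053 × 30 = 117.159 mm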